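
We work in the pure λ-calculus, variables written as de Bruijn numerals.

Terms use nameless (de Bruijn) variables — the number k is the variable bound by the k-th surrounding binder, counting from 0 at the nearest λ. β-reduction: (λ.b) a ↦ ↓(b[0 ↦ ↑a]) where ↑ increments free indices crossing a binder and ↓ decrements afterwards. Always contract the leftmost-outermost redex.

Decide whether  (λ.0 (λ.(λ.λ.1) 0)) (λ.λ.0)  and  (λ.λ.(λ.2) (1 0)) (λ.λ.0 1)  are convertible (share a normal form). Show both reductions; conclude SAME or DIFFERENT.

Answer: DIFFERENT — A ⇓ λ.0, B ⇓ λ.λ.λ.0 1

Working:
Term A:
  start: (λ.0 (λ.(λ.λ.1) 0)) (λ.λ.0)
  step 1: (λ.λ.0) (λ.(λ.λ.1) 0)
  step 2: λ.0

Term B:
  start: (λ.λ.(λ.2) (1 0)) (λ.λ.0 1)
  step 1: λ.(λ.λ.λ.0 1) ((λ.λ.0 1) 0)
  step 2: λ.λ.λ.0 1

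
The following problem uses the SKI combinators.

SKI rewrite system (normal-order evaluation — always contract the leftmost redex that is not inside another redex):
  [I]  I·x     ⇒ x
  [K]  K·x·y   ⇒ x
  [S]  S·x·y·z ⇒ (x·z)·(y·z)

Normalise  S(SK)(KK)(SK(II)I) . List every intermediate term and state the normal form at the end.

  start: S(SK)(KK)(SK(II)I)
  step 1: SK(SK(II)I)(KK(SK(II)I))
  step 2: K(KK(SK(II)I))(SK(II)I(KK(SK(II)I)))
  step 3: KK(SK(II)I)
  step 4: K

Answer: normal form = K  (in 4 steps)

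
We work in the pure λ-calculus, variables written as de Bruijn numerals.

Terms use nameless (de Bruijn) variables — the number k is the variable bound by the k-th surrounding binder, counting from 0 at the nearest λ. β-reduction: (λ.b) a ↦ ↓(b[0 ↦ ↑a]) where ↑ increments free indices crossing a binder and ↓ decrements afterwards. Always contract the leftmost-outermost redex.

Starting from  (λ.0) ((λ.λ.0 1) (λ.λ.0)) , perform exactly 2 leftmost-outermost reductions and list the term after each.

Answer: after 2 steps: λ.0 (λ.λ.0)

Working:
  start: (λ.0) ((λ.λ.0 1) (λ.λ.0))
  →1  (λ.λ.0 1) (λ.λ.0)
  →2  λ.0 (λ.λ.0)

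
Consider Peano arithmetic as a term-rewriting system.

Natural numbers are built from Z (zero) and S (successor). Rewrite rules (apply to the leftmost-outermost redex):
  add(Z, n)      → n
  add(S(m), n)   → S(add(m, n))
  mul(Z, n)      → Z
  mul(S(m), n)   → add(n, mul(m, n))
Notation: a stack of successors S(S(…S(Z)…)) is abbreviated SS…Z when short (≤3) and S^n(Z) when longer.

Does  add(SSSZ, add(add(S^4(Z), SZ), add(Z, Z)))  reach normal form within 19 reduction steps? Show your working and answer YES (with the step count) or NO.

Answer: YES — reaches normal form S^8(Z) in 16 ≤ 19 steps

Reduction:
  start: add(SSSZ, add(add(S^4(Z), SZ), add(Z, Z)))
  step 1: S(add(SSZ, add(add(S^4(Z), SZ), add(Z, Z))))
  step 2: S(S(add(SZ, add(add(S^4(Z), SZ), add(Z, Z)))))
  step 3: S(S(S(add(Z, add(add(S^4(Z), SZ), add(Z, Z))))))
  step 4: S(S(S(add(add(S^4(Z), SZ), add(Z, Z)))))
  step 5: S(S(S(add(S(add(SSSZ, SZ)), add(Z, Z)))))
  step 6: S(S(S(S(add(add(SSSZ, SZ), add(Z, Z))))))
  step 7: S(S(S(S(add(S(add(SSZ, SZ)), add(Z, Z))))))
  step 8: S(S(S(S(S(add(add(SSZ, SZ), add(Z, Z)))))))
  step 9: S(S(S(S(S(add(S(add(SZ, SZ)), add(Z, Z)))))))
  step 10: S(S(S(S(S(S(add(add(SZ, SZ), add(Z, Z))))))))
  step 11: S(S(S(S(S(S(add(S(add(Z, SZ)), add(Z, Z))))))))
  step 12: S(S(S(S(S(S(S(add(add(Z, SZ), add(Z, Z)))))))))
  step 13: S(S(S(S(S(S(S(add(SZ, add(Z, Z)))))))))
  step 14: S(S(S(S(S(S(S(S(add(Z, add(Z, Z))))))))))
  step 15: S(S(S(S(S(S(S(S(add(Z, Z)))))))))
  step 16: S^8(Z)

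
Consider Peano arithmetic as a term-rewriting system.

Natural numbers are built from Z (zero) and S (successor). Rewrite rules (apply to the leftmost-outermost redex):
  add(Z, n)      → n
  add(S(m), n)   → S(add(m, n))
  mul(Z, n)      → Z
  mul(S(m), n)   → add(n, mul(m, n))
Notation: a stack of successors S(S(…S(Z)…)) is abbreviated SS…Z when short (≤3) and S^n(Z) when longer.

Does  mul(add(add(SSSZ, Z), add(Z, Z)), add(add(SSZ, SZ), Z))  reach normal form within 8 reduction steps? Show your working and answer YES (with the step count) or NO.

Answer: NO — after 8 steps the term is S(add(S(add(add(Z, SZ), Z)), mul(add(add(SSZ, Z), add(Z, Z)), add(add(SSZ, SZ), Z)))), not yet normal

Working:
  start: mul(add(add(SSSZ, Z), add(Z, Z)), add(add(SSZ, SZ), Z))
  step 1: mul(add(S(add(SSZ, Z)), add(Z, Z)), add(add(SSZ, SZ), Z))
  step 2: mul(S(add(add(SSZ, Z), add(Z, Z))), add(add(SSZ, SZ), Z))
  step 3: add(add(add(SSZ, SZ), Z), mul(add(add(SSZ, Z), add(Z, Z)), add(add(SSZ, SZ), Z)))
  step 4: add(add(S(add(SZ, SZ)), Z), mul(add(add(SSZ, Z), add(Z, Z)), add(add(SSZ, SZ), Z)))
  step 5: add(S(add(add(SZ, SZ), Z)), mul(add(add(SSZ, Z), add(Z, Z)), add(add(SSZ, SZ), Z)))
  step 6: S(add(add(add(SZ, SZ), Z), mul(add(add(SSZ, Z), add(Z, Z)), add(add(SSZ, SZ), Z))))
  step 7: S(add(add(S(add(Z, SZ)), Z), mul(add(add(SSZ, Z), add(Z, Z)), add(add(SSZ, SZ), Z))))
  step 8: S(add(S(add(add(Z, SZ), Z)), mul(add(add(SSZ, Z), add(Z, Z)), add(add(SSZ, SZ), Z))))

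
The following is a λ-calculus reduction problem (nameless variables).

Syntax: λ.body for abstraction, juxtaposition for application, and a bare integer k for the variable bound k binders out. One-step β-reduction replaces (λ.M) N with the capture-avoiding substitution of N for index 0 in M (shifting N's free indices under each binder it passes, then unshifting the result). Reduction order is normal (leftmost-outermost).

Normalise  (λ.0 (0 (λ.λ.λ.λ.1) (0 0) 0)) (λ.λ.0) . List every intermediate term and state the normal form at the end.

  start: (λ.0 (0 (λ.λ.λ.λ.1) (0 0) 0)) (λ.λ.0)
  [1] (λ.λ.0) ((λ.λ.0) (λ.λ.λ.λ.1) ((λ.λ.0) (λ.λ.0)) (λ.λ.0))
  [2] λ.0

Answer: normal form = λ.0  (in 2 steps)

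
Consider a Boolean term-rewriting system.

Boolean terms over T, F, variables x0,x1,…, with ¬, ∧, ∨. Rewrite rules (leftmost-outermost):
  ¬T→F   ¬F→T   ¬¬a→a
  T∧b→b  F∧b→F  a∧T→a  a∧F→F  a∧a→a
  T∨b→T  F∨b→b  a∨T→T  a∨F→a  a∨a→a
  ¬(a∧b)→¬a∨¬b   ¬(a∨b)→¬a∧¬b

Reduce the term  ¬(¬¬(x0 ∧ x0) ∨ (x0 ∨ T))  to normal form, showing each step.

  start: ¬(¬¬(x0 ∧ x0) ∨ (x0 ∨ T))
  step 1: ¬¬¬(x0 ∧ x0) ∧ ¬(x0 ∨ T)
  step 2: ¬(x0 ∧ x0) ∧ ¬(x0 ∨ T)
  step 3: (¬x0 ∨ ¬x0) ∧ ¬(x0 ∨ T)
  step 4: ¬x0 ∧ ¬(x0 ∨ T)
  step 5: ¬x0 ∧ (¬x0 ∧ ¬T)
  step 6: ¬x0 ∧ (¬x0 ∧ F)
  step 7: ¬x0 ∧ F
  step 8: F

Answer: normal form = F  (in 8 steps)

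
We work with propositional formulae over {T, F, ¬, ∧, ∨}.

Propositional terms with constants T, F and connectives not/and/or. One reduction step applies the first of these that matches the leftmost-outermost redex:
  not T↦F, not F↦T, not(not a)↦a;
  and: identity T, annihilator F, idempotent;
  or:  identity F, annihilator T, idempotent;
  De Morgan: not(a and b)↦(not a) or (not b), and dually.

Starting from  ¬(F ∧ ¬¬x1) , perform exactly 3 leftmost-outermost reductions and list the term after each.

  start: ¬(F ∧ ¬¬x1)
  step 1: ¬F ∨ ¬¬¬x1
  step 2: T ∨ ¬¬¬x1
  step 3: T

Answer: after 3 steps: T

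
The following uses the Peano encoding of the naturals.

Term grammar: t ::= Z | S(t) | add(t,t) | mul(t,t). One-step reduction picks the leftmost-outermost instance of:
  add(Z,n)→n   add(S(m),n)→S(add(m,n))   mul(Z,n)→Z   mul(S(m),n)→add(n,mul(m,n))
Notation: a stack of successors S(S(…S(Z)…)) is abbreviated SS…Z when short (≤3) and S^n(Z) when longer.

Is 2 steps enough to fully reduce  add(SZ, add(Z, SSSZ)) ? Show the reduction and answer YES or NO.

  start: add(SZ, add(Z, SSSZ))
  step 1: S(add(Z, add(Z, SSSZ)))
  step 2: S(add(Z, SSSZ))

Answer: NO — after 2 steps the term is S(add(Z, SSSZ)), not yet normal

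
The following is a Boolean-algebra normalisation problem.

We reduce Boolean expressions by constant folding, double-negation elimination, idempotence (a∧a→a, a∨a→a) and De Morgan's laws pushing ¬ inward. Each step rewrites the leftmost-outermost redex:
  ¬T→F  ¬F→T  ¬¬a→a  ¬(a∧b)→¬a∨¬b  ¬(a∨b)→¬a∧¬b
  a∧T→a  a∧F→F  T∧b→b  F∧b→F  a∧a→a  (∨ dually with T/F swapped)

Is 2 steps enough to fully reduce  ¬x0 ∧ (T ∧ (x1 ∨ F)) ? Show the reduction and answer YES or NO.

  start: ¬x0 ∧ (T ∧ (x1 ∨ F))
  [1] ¬x0 ∧ (x1 ∨ F)
  [2] ¬x0 ∧ x1

Answer: YES — reaches normal form ¬x0 ∧ x1 in 2 ≤ 2 steps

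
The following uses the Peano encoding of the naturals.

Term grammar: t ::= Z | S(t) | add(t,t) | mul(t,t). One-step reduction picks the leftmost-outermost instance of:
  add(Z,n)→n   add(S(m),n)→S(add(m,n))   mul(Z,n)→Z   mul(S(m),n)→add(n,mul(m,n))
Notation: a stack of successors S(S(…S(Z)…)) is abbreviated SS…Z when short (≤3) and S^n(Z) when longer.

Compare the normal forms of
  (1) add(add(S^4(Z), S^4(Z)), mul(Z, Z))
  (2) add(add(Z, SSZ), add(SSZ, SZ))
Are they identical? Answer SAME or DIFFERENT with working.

Term A:
  start: add(add(S^4(Z), S^4(Z)), mul(Z, Z))
  [1] add(S(add(SSSZ, S^4(Z))), mul(Z, Z))
  [2] S(add(add(SSSZ, S^4(Z)), mul(Z, Z)))
  [3] S(add(S(add(SSZ, S^4(Z))), mul(Z, Z)))
  [4] S(S(add(add(SSZ, S^4(Z)), mul(Z, Z))))
  [5] S(S(add(S(add(SZ, S^4(Z))), mul(Z, Z))))
  [6] S(S(S(add(add(SZ, S^4(Z)), mul(Z, Z)))))
  [7] S(S(S(add(S(add(Z, S^4(Z))), mul(Z, Z)))))
  [8] S(S(S(S(add(add(Z, S^4(Z)), mul(Z, Z))))))
  [9] S(S(S(S(add(S^4(Z), mul(Z, Z))))))
  [10] S(S(S(S(S(add(SSSZ, mul(Z, Z)))))))
  [11] S(S(S(S(S(S(add(SSZ, mul(Z, Z))))))))
  [12] S(S(S(S(S(S(S(add(SZ, mul(Z, Z)))))))))
  [13] S(S(S(S(S(S(S(S(add(Z, mul(Z, Z))))))))))
  [14] S(S(S(S(S(S(S(S(mul(Z, Z)))))))))
  [15] S^8(Z)

Term B:
  start: add(add(Z, SSZ), add(SSZ, SZ))
  [1] add(SSZ, add(SSZ, SZ))
  [2] S(add(SZ, add(SSZ, SZ)))
  [3] S(S(add(Z, add(SSZ, SZ))))
  [4] S(S(add(SSZ, SZ)))
  [5] S(S(S(add(SZ, SZ))))
  [6] S(S(S(S(add(Z, SZ)))))
  [7] S^5(Z)

Answer: DIFFERENT — A ⇓ S^8(Z), B ⇓ S^5(Z)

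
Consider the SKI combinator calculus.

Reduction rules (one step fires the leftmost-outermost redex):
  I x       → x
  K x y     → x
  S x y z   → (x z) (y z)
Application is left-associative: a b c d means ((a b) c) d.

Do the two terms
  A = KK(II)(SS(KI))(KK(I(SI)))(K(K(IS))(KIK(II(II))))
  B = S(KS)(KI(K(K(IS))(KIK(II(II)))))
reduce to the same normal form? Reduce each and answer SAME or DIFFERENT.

Answer: SAME — A ⇓ S(KS)I, B ⇓ S(KS)I

Working:
Term A:
  start: KK(II)(SS(KI))(KK(I(SI)))(K(K(IS))(KIK(II(II))))
  [1] K(SS(KI))(KK(I(SI)))(K(K(IS))(KIK(II(II))))
  [2] SS(KI)(K(K(IS))(KIK(II(II))))
  [3] S(K(K(IS))(KIK(II(II))))(KI(K(K(IS))(KIK(II(II)))))
  [4] S(K(IS))(KI(K(K(IS))(KIK(II(II)))))
  [5] S(KS)(KI(K(K(IS))(KIK(II(II)))))
  [6] S(KS)I

Term B:
  start: S(KS)(KI(K(K(IS))(KIK(II(II)))))
  [1] S(KS)I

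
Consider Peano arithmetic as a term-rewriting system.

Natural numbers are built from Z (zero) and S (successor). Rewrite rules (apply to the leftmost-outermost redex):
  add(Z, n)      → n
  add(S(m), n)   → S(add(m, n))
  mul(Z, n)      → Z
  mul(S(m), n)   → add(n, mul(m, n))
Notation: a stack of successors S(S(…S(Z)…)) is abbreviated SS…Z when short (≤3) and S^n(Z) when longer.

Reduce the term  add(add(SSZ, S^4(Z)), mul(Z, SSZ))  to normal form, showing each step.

  start: add(add(SSZ, S^4(Z)), mul(Z, SSZ))
  step 1: add(S(add(SZ, S^4(Z))), mul(Z, SSZ))
  step 2: S(add(add(SZ, S^4(Z)), mul(Z, SSZ)))
  step 3: S(add(S(add(Z, S^4(Z))), mul(Z, SSZ)))
  step 4: S(S(add(add(Z, S^4(Z)), mul(Z, SSZ))))
  step 5: S(S(add(S^4(Z), mul(Z, SSZ))))
  step 6: S(S(S(add(SSSZ, mul(Z, SSZ)))))
  step 7: S(S(S(S(add(SSZ, mul(Z, SSZ))))))
  step 8: S(S(S(S(S(add(SZ, mul(Z, SSZ)))))))
  step 9: S(S(S(S(S(S(add(Z, mul(Z, SSZ))))))))
  step 10: S(S(S(S(S(S(mul(Z, SSZ)))))))
  step 11: S^6(Z)

Answer: normal form = S^6(Z)  (in 11 steps)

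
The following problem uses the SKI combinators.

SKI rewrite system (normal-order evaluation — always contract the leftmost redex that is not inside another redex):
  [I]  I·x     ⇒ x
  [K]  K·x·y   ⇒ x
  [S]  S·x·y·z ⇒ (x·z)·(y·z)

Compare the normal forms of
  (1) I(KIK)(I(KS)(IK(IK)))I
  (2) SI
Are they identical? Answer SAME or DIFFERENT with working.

Term A:
  start: I(KIK)(I(KS)(IK(IK)))I
  [1] KIK(I(KS)(IK(IK)))I
  [2] I(I(KS)(IK(IK)))I
  [3] I(KS)(IK(IK))I
  [4] KS(IK(IK))I
  [5] SI

Term B:
  start: SI

Answer: SAME — A ⇓ SI, B ⇓ SI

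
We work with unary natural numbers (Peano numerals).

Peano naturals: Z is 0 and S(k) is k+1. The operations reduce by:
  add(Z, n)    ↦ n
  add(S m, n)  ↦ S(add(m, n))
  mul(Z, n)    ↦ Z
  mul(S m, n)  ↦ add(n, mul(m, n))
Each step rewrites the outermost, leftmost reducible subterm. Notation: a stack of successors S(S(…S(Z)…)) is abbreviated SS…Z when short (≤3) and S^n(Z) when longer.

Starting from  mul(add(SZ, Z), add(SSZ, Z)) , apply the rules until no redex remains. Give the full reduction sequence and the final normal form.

Answer: normal form = SSZ  (in 10 steps)

Derivation:
  start: mul(add(SZ, Z), add(SSZ, Z))
  →1  mul(S(add(Z, Z)), add(SSZ, Z))
  →2  add(add(SSZ, Z), mul(add(Z, Z), add(SSZ, Z)))
  →3  add(S(add(SZ, Z)), mul(add(Z, Z), add(SSZ, Z)))
  →4  S(add(add(SZ, Z), mul(add(Z, Z), add(SSZ, Z))))
  →5  S(add(S(add(Z, Z)), mul(add(Z, Z), add(SSZ, Z))))
  →6  S(S(add(add(Z, Z), mul(add(Z, Z), add(SSZ, Z)))))
  →7  S(S(add(Z, mul(add(Z, Z), add(SSZ, Z)))))
  →8  S(S(mul(add(Z, Z), add(SSZ, Z))))
  →9  S(S(mul(Z, add(SSZ, Z))))
  →10  SSZ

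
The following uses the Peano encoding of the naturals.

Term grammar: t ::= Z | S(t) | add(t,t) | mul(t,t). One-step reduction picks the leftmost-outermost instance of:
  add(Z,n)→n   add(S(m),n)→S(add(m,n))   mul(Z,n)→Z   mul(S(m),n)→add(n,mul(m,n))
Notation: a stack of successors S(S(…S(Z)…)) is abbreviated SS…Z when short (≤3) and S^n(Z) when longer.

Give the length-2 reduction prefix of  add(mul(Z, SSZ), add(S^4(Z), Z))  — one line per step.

Answer: after 2 steps: add(S^4(Z), Z)

Working:
  start: add(mul(Z, SSZ), add(S^4(Z), Z))
  step 1: add(Z, add(S^4(Z), Z))
  step 2: add(S^4(Z), Z)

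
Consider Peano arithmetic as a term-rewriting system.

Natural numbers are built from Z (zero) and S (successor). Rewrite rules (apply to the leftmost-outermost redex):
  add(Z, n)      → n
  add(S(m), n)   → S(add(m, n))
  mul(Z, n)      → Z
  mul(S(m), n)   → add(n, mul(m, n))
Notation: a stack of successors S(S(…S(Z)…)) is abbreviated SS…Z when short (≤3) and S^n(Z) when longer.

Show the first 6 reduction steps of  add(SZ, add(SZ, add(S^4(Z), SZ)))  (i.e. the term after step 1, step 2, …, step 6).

  start: add(SZ, add(SZ, add(S^4(Z), SZ)))
  [1] S(add(Z, add(SZ, add(S^4(Z), SZ))))
  [2] S(add(SZ, add(S^4(Z), SZ)))
  [3] S(S(add(Z, add(S^4(Z), SZ))))
  [4] S(S(add(S^4(Z), SZ)))
  [5] S(S(S(add(SSSZ, SZ))))
  [6] S(S(S(S(add(SSZ, SZ)))))

Answer: after 6 steps: S(S(S(S(add(SSZ, SZ)))))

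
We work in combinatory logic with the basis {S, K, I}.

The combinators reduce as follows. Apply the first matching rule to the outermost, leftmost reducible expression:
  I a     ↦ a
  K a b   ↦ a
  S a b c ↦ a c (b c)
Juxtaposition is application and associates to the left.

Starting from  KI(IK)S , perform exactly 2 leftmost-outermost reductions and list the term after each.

  start: KI(IK)S
  [1] IS
  [2] S

Answer: after 2 steps: S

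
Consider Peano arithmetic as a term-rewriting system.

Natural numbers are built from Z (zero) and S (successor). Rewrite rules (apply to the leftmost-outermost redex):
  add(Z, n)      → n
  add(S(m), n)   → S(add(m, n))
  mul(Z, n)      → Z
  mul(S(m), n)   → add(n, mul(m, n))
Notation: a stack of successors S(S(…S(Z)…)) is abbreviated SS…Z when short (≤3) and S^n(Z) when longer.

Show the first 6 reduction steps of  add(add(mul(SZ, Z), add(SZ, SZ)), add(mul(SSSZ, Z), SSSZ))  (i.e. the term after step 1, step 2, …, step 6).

Answer: after 6 steps: S(add(add(Z, SZ), add(mul(SSSZ, Z), SSSZ)))

Derivation:
  start: add(add(mul(SZ, Z), add(SZ, SZ)), add(mul(SSSZ, Z), SSSZ))
  [1] add(add(add(Z, mul(Z, Z)), add(SZ, SZ)), add(mul(SSSZ, Z), SSSZ))
  [2] add(add(mul(Z, Z), add(SZ, SZ)), add(mul(SSSZ, Z), SSSZ))
  [3] add(add(Z, add(SZ, SZ)), add(mul(SSSZ, Z), SSSZ))
  [4] add(add(SZ, SZ), add(mul(SSSZ, Z), SSSZ))
  [5] add(S(add(Z, SZ)), add(mul(SSSZ, Z), SSSZ))
  [6] S(add(add(Z, SZ), add(mul(SSSZ, Z), SSSZ)))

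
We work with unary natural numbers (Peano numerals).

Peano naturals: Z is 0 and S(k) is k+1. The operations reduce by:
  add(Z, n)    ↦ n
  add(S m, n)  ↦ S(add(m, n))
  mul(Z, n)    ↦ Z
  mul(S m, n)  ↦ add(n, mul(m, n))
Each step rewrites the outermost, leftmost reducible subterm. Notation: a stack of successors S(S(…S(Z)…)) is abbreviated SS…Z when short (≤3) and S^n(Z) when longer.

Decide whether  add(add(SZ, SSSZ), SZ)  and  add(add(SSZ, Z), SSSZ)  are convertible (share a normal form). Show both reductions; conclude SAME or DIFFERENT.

Answer: SAME — A ⇓ S^5(Z), B ⇓ S^5(Z)

Working:
Term A:
  start: add(add(SZ, SSSZ), SZ)
  step 1: add(S(add(Z, SSSZ)), SZ)
  step 2: S(add(add(Z, SSSZ), SZ))
  step 3: S(add(SSSZ, SZ))
  step 4: S(S(add(SSZ, SZ)))
  step 5: S(S(S(add(SZ, SZ))))
  step 6: S(S(S(S(add(Z, SZ)))))
  step 7: S^5(Z)

Term B:
  start: add(add(SSZ, Z), SSSZ)
  step 1: add(S(add(SZ, Z)), SSSZ)
  step 2: S(add(add(SZ, Z), SSSZ))
  step 3: S(add(S(add(Z, Z)), SSSZ))
  step 4: S(S(add(add(Z, Z), SSSZ)))
  step 5: S(S(add(Z, SSSZ)))
  step 6: S^5(Z)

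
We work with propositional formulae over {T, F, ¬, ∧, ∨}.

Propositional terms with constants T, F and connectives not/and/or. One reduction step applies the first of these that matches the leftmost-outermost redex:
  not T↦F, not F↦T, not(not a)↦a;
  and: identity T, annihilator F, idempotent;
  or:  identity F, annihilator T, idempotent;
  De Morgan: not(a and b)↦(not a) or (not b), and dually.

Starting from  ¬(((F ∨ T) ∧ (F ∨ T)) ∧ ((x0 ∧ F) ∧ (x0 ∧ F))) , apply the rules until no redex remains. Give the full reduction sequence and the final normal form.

Answer: normal form = T  (in 13 steps)

Derivation:
  start: ¬(((F ∨ T) ∧ (F ∨ T)) ∧ ((x0 ∧ F) ∧ (x0 ∧ F)))
  →1  ¬((F ∨ T) ∧ (F ∨ T)) ∨ ¬((x0 ∧ F) ∧ (x0 ∧ F))
  →2  (¬(F ∨ T) ∨ ¬(F ∨ T)) ∨ ¬((x0 ∧ F) ∧ (x0 ∧ F))
  →3  ¬(F ∨ T) ∨ ¬((x0 ∧ F) ∧ (x0 ∧ F))
  →4  (¬F ∧ ¬T) ∨ ¬((x0 ∧ F) ∧ (x0 ∧ F))
  →5  (T ∧ ¬T) ∨ ¬((x0 ∧ F) ∧ (x0 ∧ F))
  →6  ¬T ∨ ¬((x0 ∧ F) ∧ (x0 ∧ F))
  →7  F ∨ ¬((x0 ∧ F) ∧ (x0 ∧ F))
  →8  ¬((x0 ∧ F) ∧ (x0 ∧ F))
  →9  ¬(x0 ∧ F) ∨ ¬(x0 ∧ F)
  →10  ¬(x0 ∧ F)
  →11  ¬x0 ∨ ¬F
  →12  ¬x0 ∨ T
  →13  T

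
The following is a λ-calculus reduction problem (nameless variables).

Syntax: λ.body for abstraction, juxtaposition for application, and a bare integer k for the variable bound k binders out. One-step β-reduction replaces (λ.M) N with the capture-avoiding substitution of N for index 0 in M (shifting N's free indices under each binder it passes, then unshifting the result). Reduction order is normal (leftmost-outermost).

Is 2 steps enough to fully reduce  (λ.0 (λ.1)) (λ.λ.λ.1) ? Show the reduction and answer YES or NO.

Answer: YES — reaches normal form λ.λ.1 in 2 ≤ 2 steps

Reduction:
  start: (λ.0 (λ.1)) (λ.λ.λ.1)
  →1  (λ.λ.λ.1) (λ.λ.λ.λ.1)
  →2  λ.λ.1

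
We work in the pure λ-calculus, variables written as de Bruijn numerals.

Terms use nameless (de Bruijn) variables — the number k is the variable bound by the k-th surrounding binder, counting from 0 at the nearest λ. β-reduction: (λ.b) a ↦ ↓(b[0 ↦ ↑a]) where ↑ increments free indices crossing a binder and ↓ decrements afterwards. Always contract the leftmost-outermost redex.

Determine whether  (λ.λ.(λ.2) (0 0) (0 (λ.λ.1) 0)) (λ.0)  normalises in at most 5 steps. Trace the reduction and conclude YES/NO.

Answer: YES — reaches normal form λ.0 (λ.λ.1) 0 in 3 ≤ 5 steps

Working:
  start: (λ.λ.(λ.2) (0 0) (0 (λ.λ.1) 0)) (λ.0)
  →1  λ.(λ.λ.0) (0 0) (0 (λ.λ.1) 0)
  →2  λ.(λ.0) (0 (λ.λ.1) 0)
  →3  λ.0 (λ.λ.1) 0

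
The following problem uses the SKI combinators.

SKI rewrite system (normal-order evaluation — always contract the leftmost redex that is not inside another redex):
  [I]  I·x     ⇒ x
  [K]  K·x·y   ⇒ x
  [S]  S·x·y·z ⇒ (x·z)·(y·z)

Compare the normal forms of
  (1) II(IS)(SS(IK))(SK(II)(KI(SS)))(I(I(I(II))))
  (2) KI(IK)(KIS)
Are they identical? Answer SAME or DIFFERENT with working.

Term A:
  start: II(IS)(SS(IK))(SK(II)(KI(SS)))(I(I(I(II))))
  →1  I(IS)(SS(IK))(SK(II)(KI(SS)))(I(I(I(II))))
  →2  IS(SS(IK))(SK(II)(KI(SS)))(I(I(I(II))))
  →3  S(SS(IK))(SK(II)(KI(SS)))(I(I(I(II))))
  →4  SS(IK)(I(I(I(II))))(SK(II)(KI(SS))(I(I(I(II)))))
  →5  S(I(I(I(II))))(IK(I(I(I(II)))))(SK(II)(KI(SS))(I(I(I(II)))))
  →6  I(I(I(II)))(SK(II)(KI(SS))(I(I(I(II)))))(IK(I(I(I(II))))(SK(II)(KI(SS))(I(I(I(II))))))
  →7  I(I(II))(SK(II)(KI(SS))(I(I(I(II)))))(IK(I(I(I(II))))(SK(II)(KI(SS))(I(I(I(II))))))
  →8  I(II)(SK(II)(KI(SS))(I(I(I(II)))))(IK(I(I(I(II))))(SK(II)(KI(SS))(I(I(I(II))))))
  →9  II(SK(II)(KI(SS))(I(I(I(II)))))(IK(I(I(I(II))))(SK(II)(KI(SS))(I(I(I(II))))))
  →10  I(SK(II)(KI(SS))(I(I(I(II)))))(IK(I(I(I(II))))(SK(II)(KI(SS))(I(I(I(II))))))
  →11  SK(II)(KI(SS))(I(I(I(II))))(IK(I(I(I(II))))(SK(II)(KI(SS))(I(I(I(II))))))
  →12  K(KI(SS))(II(KI(SS)))(I(I(I(II))))(IK(I(I(I(II))))(SK(II)(KI(SS))(I(I(I(II))))))
  →13  KI(SS)(I(I(I(II))))(IK(I(I(I(II))))(SK(II)(KI(SS))(I(I(I(II))))))
  →14  I(I(I(I(II))))(IK(I(I(I(II))))(SK(II)(KI(SS))(I(I(I(II))))))
  →15  I(I(I(II)))(IK(I(I(I(II))))(SK(II)(KI(SS))(I(I(I(II))))))
  →16  I(I(II))(IK(I(I(I(II))))(SK(II)(KI(SS))(I(I(I(II))))))
  →17  I(II)(IK(I(I(I(II))))(SK(II)(KI(SS))(I(I(I(II))))))
  →18  II(IK(I(I(I(II))))(SK(II)(KI(SS))(I(I(I(II))))))
  →19  I(IK(I(I(I(II))))(SK(II)(KI(SS))(I(I(I(II))))))
  →20  IK(I(I(I(II))))(SK(II)(KI(SS))(I(I(I(II)))))
  →21  K(I(I(I(II))))(SK(II)(KI(SS))(I(I(I(II)))))
  →22  I(I(I(II)))
  →23  I(I(II))
  →24  I(II)
  →25  II
  →26  I

Term B:
  start: KI(IK)(KIS)
  →1  I(KIS)
  →2  KIS
  →3  I

Answer: SAME — A ⇓ I, B ⇓ I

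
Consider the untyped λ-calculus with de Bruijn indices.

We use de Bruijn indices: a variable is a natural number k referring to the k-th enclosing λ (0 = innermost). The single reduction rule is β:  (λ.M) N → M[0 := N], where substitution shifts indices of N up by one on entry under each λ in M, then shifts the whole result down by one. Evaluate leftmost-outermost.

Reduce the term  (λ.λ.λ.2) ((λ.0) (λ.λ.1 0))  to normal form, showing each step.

Answer: normal form = λ.λ.λ.λ.1 0  (in 2 steps)

Reduction:
  start: (λ.λ.λ.2) ((λ.0) (λ.λ.1 0))
  →1  λ.λ.(λ.0) (λ.λ.1 0)
  →2  λ.λ.λ.λ.1 0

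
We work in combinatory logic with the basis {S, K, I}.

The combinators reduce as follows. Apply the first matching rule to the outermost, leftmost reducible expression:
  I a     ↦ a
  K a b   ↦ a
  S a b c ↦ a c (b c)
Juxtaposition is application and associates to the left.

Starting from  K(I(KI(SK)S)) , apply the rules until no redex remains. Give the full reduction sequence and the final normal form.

  start: K(I(KI(SK)S))
  →1  K(KI(SK)S)
  →2  K(IS)
  →3  KS

Answer: normal form = KS  (in 3 steps)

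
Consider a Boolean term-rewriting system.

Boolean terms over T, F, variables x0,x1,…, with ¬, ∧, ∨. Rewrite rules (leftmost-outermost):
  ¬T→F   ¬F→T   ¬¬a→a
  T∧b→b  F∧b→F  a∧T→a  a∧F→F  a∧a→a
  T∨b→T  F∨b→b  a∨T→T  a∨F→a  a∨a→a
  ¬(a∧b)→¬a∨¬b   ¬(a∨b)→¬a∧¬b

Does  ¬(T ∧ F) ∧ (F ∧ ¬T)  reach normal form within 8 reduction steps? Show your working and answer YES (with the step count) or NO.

Answer: YES — reaches normal form F in 6 ≤ 8 steps

Reduction:
  start: ¬(T ∧ F) ∧ (F ∧ ¬T)
  [1] (¬T ∨ ¬F) ∧ (F ∧ ¬T)
  [2] (F ∨ ¬F) ∧ (F ∧ ¬T)
  [3] ¬F ∧ (F ∧ ¬T)
  [4] T ∧ (F ∧ ¬T)
  [5] F ∧ ¬T
  [6] F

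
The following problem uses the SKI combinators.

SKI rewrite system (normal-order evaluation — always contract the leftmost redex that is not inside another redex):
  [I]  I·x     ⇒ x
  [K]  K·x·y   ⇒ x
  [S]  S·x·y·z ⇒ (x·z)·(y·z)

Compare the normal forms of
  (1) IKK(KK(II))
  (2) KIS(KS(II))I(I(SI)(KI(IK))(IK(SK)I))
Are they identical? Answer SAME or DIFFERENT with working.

Term A:
  start: IKK(KK(II))
  step 1: KK(KK(II))
  step 2: K

Term B:
  start: KIS(KS(II))I(I(SI)(KI(IK))(IK(SK)I))
  step 1: I(KS(II))I(I(SI)(KI(IK))(IK(SK)I))
  step 2: KS(II)I(I(SI)(KI(IK))(IK(SK)I))
  step 3: SI(I(SI)(KI(IK))(IK(SK)I))
  step 4: SI(SI(KI(IK))(IK(SK)I))
  step 5: SI(I(IK(SK)I)(KI(IK)(IK(SK)I)))
  step 6: SI(IK(SK)I(KI(IK)(IK(SK)I)))
  step 7: SI(K(SK)I(KI(IK)(IK(SK)I)))
  step 8: SI(SK(KI(IK)(IK(SK)I)))
  step 9: SI(SK(I(IK(SK)I)))
  step 10: SI(SK(IK(SK)I))
  step 11: SI(SK(K(SK)I))
  step 12: SI(SK(SK))

Answer: DIFFERENT — A ⇓ K, B ⇓ SI(SK(SK))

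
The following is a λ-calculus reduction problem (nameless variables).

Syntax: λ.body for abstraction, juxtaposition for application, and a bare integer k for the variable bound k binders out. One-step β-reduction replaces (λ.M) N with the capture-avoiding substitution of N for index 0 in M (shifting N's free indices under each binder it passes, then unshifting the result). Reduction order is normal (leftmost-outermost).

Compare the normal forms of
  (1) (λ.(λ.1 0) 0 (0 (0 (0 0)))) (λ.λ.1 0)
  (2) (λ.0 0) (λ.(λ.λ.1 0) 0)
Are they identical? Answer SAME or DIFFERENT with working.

Answer: SAME — A ⇓ λ.λ.1 0, B ⇓ λ.λ.1 0

Working:
Term A:
  start: (λ.(λ.1 0) 0 (0 (0 (0 0)))) (λ.λ.1 0)
  [1] (λ.(λ.λ.1 0) 0) (λ.λ.1 0) ((λ.λ.1 0) ((λ.λ.1 0) ((λ.λ.1 0) (λ.λ.1 0))))
  [2] (λ.λ.1 0) (λ.λ.1 0) ((λ.λ.1 0) ((λ.λ.1 0) ((λ.λ.1 0) (λ.λ.1 0))))
  [3] (λ.(λ.λ.1 0) 0) ((λ.λ.1 0) ((λ.λ.1 0) ((λ.λ.1 0) (λ.λ.1 0))))
  [4] (λ.λ.1 0) ((λ.λ.1 0) ((λ.λ.1 0) ((λ.λ.1 0) (λ.λ.1 0))))
  [5] λ.(λ.λ.1 0) ((λ.λ.1 0) ((λ.λ.1 0) (λ.λ.1 0))) 0
  [6] λ.(λ.(λ.λ.1 0) ((λ.λ.1 0) (λ.λ.1 0)) 0) 0
  [7] λ.(λ.λ.1 0) ((λ.λ.1 0) (λ.λ.1 0)) 0
  [8] λ.(λ.(λ.λ.1 0) (λ.λ.1 0) 0) 0
  [9] λ.(λ.λ.1 0) (λ.λ.1 0) 0
  [10] λ.(λ.(λ.λ.1 0) 0) 0
  [11] λ.(λ.λ.1 0) 0
  [12] λ.λ.1 0

Term B:
  start: (λ.0 0) (λ.(λ.λ.1 0) 0)
  [1] (λ.(λ.λ.1 0) 0) (λ.(λ.λ.1 0) 0)
  [2] (λ.λ.1 0) (λ.(λ.λ.1 0) 0)
  [3] λ.(λ.(λ.λ.1 0) 0) 0
  [4] λ.(λ.λ.1 0) 0
  [5] λ.λ.1 0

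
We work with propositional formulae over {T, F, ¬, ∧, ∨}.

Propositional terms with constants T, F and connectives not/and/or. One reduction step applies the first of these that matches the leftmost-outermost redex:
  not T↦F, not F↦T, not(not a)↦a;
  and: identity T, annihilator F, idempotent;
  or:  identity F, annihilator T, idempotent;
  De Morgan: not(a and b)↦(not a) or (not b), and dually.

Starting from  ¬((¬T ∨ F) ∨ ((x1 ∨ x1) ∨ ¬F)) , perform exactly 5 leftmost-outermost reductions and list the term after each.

  start: ¬((¬T ∨ F) ∨ ((x1 ∨ x1) ∨ ¬F))
  →1  ¬(¬T ∨ F) ∧ ¬((x1 ∨ x1) ∨ ¬F)
  →2  (¬¬T ∧ ¬F) ∧ ¬((x1 ∨ x1) ∨ ¬F)
  →3  (T ∧ ¬F) ∧ ¬((x1 ∨ x1) ∨ ¬F)
  →4  ¬F ∧ ¬((x1 ∨ x1) ∨ ¬F)
  →5  T ∧ ¬((x1 ∨ x1) ∨ ¬F)

Answer: after 5 steps: T ∧ ¬((x1 ∨ x1) ∨ ¬F)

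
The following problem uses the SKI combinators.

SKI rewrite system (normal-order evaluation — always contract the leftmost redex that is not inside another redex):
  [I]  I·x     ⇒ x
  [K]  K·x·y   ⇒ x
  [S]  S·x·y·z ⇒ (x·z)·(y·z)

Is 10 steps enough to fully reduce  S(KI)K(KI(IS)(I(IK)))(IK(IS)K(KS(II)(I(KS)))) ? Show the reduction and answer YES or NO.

  start: S(KI)K(KI(IS)(I(IK)))(IK(IS)K(KS(II)(I(KS))))
  step 1: KI(KI(IS)(I(IK)))(K(KI(IS)(I(IK))))(IK(IS)K(KS(II)(I(KS))))
  step 2: I(K(KI(IS)(I(IK))))(IK(IS)K(KS(II)(I(KS))))
  step 3: K(KI(IS)(I(IK)))(IK(IS)K(KS(II)(I(KS))))
  step 4: KI(IS)(I(IK))
  step 5: I(I(IK))
  step 6: I(IK)
  step 7: IK
  step 8: K

Answer: YES — reaches normal form K in 8 ≤ 10 steps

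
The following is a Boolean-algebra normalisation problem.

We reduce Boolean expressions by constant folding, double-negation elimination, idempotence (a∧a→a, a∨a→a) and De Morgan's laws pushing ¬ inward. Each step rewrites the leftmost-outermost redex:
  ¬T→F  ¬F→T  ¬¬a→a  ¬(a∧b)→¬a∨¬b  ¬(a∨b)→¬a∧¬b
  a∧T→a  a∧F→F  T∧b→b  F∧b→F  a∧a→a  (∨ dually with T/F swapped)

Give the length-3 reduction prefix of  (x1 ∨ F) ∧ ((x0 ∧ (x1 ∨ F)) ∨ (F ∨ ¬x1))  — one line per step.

  start: (x1 ∨ F) ∧ ((x0 ∧ (x1 ∨ F)) ∨ (F ∨ ¬x1))
  [1] x1 ∧ ((x0 ∧ (x1 ∨ F)) ∨ (F ∨ ¬x1))
  [2] x1 ∧ ((x0 ∧ x1) ∨ (F ∨ ¬x1))
  [3] x1 ∧ ((x0 ∧ x1) ∨ ¬x1)

Answer: after 3 steps: x1 ∧ ((x0 ∧ x1) ∨ ¬x1)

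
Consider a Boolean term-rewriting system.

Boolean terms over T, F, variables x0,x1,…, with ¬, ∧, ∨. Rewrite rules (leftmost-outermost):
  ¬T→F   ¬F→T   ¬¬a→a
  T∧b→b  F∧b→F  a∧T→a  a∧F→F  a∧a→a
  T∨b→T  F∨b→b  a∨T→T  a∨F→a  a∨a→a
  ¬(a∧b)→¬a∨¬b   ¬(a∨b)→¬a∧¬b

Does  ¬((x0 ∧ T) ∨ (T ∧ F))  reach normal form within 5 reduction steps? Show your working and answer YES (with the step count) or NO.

  start: ¬((x0 ∧ T) ∨ (T ∧ F))
  [1] ¬(x0 ∧ T) ∧ ¬(T ∧ F)
  [2] (¬x0 ∨ ¬T) ∧ ¬(T ∧ F)
  [3] (¬x0 ∨ F) ∧ ¬(T ∧ F)
  [4] ¬x0 ∧ ¬(T ∧ F)
  [5] ¬x0 ∧ (¬T ∨ ¬F)

Answer: NO — after 5 steps the term is ¬x0 ∧ (¬T ∨ ¬F), not yet normal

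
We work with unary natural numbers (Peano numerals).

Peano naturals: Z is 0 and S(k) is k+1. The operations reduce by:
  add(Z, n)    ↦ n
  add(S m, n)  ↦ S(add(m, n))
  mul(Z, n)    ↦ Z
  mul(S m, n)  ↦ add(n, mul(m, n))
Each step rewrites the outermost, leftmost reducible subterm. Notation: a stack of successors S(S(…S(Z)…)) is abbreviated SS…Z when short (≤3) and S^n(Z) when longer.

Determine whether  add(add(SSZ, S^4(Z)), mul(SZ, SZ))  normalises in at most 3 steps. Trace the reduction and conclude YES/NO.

  start: add(add(SSZ, S^4(Z)), mul(SZ, SZ))
  step 1: add(S(add(SZ, S^4(Z))), mul(SZ, SZ))
  step 2: S(add(add(SZ, S^4(Z)), mul(SZ, SZ)))
  step 3: S(add(S(add(Z, S^4(Z))), mul(SZ, SZ)))

Answer: NO — after 3 steps the term is S(add(S(add(Z, S^4(Z))), mul(SZ, SZ))), not yet normal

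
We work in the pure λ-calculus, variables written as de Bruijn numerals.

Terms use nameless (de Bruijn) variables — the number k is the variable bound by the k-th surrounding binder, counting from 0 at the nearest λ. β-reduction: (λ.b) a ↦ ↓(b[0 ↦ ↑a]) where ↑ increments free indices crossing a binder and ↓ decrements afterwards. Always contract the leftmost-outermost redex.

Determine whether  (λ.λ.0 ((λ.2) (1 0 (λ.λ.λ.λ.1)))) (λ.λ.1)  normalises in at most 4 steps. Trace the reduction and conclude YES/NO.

  start: (λ.λ.0 ((λ.2) (1 0 (λ.λ.λ.λ.1)))) (λ.λ.1)
  [1] λ.0 ((λ.λ.λ.1) ((λ.λ.1) 0 (λ.λ.λ.λ.1)))
  [2] λ.0 (λ.λ.1)

Answer: YES — reaches normal form λ.0 (λ.λ.1) in 2 ≤ 4 steps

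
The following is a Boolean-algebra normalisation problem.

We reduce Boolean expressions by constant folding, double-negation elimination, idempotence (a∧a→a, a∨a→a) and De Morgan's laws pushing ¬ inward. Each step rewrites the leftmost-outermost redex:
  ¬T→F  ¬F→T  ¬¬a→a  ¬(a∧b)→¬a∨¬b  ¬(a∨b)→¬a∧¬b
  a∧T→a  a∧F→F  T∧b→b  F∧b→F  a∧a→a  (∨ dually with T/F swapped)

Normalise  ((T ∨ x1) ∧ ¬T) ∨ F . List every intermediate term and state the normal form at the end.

Answer: normal form = F  (in 4 steps)

Derivation:
  start: ((T ∨ x1) ∧ ¬T) ∨ F
  [1] (T ∨ x1) ∧ ¬T
  [2] T ∧ ¬T
  [3] ¬T
  [4] F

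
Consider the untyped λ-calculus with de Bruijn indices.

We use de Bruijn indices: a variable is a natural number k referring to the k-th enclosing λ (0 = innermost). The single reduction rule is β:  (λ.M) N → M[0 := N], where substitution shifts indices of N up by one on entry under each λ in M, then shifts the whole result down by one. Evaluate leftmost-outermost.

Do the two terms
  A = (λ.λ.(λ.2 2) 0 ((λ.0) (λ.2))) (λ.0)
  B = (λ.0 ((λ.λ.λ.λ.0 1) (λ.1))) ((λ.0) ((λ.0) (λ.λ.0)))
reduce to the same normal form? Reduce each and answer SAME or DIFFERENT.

Term A:
  start: (λ.λ.(λ.2 2) 0 ((λ.0) (λ.2))) (λ.0)
  →1  λ.(λ.(λ.0) (λ.0)) 0 ((λ.0) (λ.λ.0))
  →2  λ.(λ.0) (λ.0) ((λ.0) (λ.λ.0))
  →3  λ.(λ.0) ((λ.0) (λ.λ.0))
  →4  λ.(λ.0) (λ.λ.0)
  →5  λ.λ.λ.0

Term B:
  start: (λ.0 ((λ.λ.λ.λ.0 1) (λ.1))) ((λ.0) ((λ.0) (λ.λ.0)))
  →1  (λ.0) ((λ.0) (λ.λ.0)) ((λ.λ.λ.λ.0 1) (λ.(λ.0) ((λ.0) (λ.λ.0))))
  →2  (λ.0) (λ.λ.0) ((λ.λ.λ.λ.0 1) (λ.(λ.0) ((λ.0) (λ.λ.0))))
  →3  (λ.λ.0) ((λ.λ.λ.λ.0 1) (λ.(λ.0) ((λ.0) (λ.λ.0))))
  →4  λ.0

Answer: DIFFERENT — A ⇓ λ.λ.λ.0, B ⇓ λ.0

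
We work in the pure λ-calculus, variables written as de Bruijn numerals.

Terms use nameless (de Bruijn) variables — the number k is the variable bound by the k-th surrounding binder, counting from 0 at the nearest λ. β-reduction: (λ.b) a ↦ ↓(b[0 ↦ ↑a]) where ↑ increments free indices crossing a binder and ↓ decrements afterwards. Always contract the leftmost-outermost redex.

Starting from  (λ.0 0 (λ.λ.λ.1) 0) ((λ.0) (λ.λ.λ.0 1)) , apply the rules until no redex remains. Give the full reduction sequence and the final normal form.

Answer: normal form = λ.λ.0 1  (in 7 steps)

Derivation:
  start: (λ.0 0 (λ.λ.λ.1) 0) ((λ.0) (λ.λ.λ.0 1))
  →1  (λ.0) (λ.λ.λ.0 1) ((λ.0) (λ.λ.λ.0 1)) (λ.λ.λ.1) ((λ.0) (λ.λ.λ.0 1))
  →2  (λ.λ.λ.0 1) ((λ.0) (λ.λ.λ.0 1)) (λ.λ.λ.1) ((λ.0) (λ.λ.λ.0 1))
  →3  (λ.λ.0 1) (λ.λ.λ.1) ((λ.0) (λ.λ.λ.0 1))
  →4  (λ.0 (λ.λ.λ.1)) ((λ.0) (λ.λ.λ.0 1))
  →5  (λ.0) (λ.λ.λ.0 1) (λ.λ.λ.1)
  →6  (λ.λ.λ.0 1) (λ.λ.λ.1)
  →7  λ.λ.0 1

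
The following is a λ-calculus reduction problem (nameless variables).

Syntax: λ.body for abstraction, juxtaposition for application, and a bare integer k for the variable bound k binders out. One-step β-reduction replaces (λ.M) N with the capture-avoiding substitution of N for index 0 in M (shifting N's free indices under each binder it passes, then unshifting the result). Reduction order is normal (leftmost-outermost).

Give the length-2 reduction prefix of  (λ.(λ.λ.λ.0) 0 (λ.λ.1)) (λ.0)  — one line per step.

  start: (λ.(λ.λ.λ.0) 0 (λ.λ.1)) (λ.0)
  →1  (λ.λ.λ.0) (λ.0) (λ.λ.1)
  →2  (λ.λ.0) (λ.λ.1)

Answer: after 2 steps: (λ.λ.0) (λ.λ.1)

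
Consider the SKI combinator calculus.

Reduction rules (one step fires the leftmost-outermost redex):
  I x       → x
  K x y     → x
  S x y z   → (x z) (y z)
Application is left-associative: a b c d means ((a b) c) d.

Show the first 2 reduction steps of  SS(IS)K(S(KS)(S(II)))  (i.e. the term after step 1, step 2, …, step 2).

Answer: after 2 steps: K(S(KS)(S(II)))(ISK(S(KS)(S(II))))

Reduction:
  start: SS(IS)K(S(KS)(S(II)))
  step 1: SK(ISK)(S(KS)(S(II)))
  step 2: K(S(KS)(S(II)))(ISK(S(KS)(S(II))))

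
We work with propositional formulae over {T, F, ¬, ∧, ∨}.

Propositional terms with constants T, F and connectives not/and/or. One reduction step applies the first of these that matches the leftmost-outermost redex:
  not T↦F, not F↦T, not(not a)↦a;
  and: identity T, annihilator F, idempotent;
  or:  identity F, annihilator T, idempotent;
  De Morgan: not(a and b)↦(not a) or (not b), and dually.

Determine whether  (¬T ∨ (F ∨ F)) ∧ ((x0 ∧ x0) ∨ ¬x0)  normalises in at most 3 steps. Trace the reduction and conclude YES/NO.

  start: (¬T ∨ (F ∨ F)) ∧ ((x0 ∧ x0) ∨ ¬x0)
  step 1: (F ∨ (F ∨ F)) ∧ ((x0 ∧ x0) ∨ ¬x0)
  step 2: (F ∨ F) ∧ ((x0 ∧ x0) ∨ ¬x0)
  step 3: F ∧ ((x0 ∧ x0) ∨ ¬x0)

Answer: NO — after 3 steps the term is F ∧ ((x0 ∧ x0) ∨ ¬x0), not yet normal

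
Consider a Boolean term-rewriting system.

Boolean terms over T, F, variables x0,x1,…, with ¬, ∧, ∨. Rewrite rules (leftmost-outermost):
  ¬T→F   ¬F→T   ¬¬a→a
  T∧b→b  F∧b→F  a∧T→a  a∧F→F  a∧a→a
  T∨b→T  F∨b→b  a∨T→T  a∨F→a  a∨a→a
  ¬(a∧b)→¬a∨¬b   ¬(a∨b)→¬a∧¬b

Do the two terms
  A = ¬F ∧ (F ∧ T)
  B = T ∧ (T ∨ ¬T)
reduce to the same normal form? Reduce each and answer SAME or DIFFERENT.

Answer: DIFFERENT — A ⇓ F, B ⇓ T

Derivation:
Term A:
  start: ¬F ∧ (F ∧ T)
  [1] T ∧ (F ∧ T)
  [2] F ∧ T
  [3] F

Term B:
  start: T ∧ (T ∨ ¬T)
  [1] T ∨ ¬T
  [2] T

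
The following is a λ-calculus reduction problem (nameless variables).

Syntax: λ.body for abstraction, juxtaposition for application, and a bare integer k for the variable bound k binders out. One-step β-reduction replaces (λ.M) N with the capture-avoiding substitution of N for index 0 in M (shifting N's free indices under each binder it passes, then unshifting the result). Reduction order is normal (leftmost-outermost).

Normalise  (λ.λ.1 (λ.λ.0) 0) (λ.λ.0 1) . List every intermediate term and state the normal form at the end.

Answer: normal form = λ.0 (λ.λ.0)  (in 3 steps)

Derivation:
  start: (λ.λ.1 (λ.λ.0) 0) (λ.λ.0 1)
  →1  λ.(λ.λ.0 1) (λ.λ.0) 0
  →2  λ.(λ.0 (λ.λ.0)) 0
  →3  λ.0 (λ.λ.0)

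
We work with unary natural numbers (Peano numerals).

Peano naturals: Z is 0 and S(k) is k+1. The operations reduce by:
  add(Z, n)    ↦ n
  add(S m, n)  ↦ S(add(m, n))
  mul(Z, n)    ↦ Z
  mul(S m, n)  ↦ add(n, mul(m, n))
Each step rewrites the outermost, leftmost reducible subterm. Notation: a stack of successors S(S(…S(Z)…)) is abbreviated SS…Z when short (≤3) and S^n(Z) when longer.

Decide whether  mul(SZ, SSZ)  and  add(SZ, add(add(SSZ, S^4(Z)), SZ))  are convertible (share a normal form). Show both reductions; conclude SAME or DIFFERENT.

Answer: DIFFERENT — A ⇓ SSZ, B ⇓ S^8(Z)

Reduction:
Term A:
  start: mul(SZ, SSZ)
  [1] add(SSZ, mul(Z, SSZ))
  [2] S(add(SZ, mul(Z, SSZ)))
  [3] S(S(add(Z, mul(Z, SSZ))))
  [4] S(S(mul(Z, SSZ)))
  [5] SSZ

Term B:
  start: add(SZ, add(add(SSZ, S^4(Z)), SZ))
  [1] S(add(Z, add(add(SSZ, S^4(Z)), SZ)))
  [2] S(add(add(SSZ, S^4(Z)), SZ))
  [3] S(add(S(add(SZ, S^4(Z))), SZ))
  [4] S(S(add(add(SZ, S^4(Z)), SZ)))
  [5] S(S(add(S(add(Z, S^4(Z))), SZ)))
  [6] S(S(S(add(add(Z, S^4(Z)), SZ))))
  [7] S(S(S(add(S^4(Z), SZ))))
  [8] S(S(S(S(add(SSSZ, SZ)))))
  [9] S(S(S(S(S(add(SSZ, SZ))))))
  [10] S(S(S(S(S(S(add(SZ, SZ)))))))
  [11] S(S(S(S(S(S(S(add(Z, SZ))))))))
  [12] S^8(Z)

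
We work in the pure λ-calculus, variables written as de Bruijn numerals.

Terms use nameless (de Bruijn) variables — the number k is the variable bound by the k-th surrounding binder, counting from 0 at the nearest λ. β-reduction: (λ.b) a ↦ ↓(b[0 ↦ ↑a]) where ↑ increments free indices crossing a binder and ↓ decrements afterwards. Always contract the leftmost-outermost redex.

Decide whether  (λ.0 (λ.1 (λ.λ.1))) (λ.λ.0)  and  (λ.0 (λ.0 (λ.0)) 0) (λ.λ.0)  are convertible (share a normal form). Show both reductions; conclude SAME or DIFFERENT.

Answer: DIFFERENT — A ⇓ λ.0, B ⇓ λ.λ.0

Working:
Term A:
  start: (λ.0 (λ.1 (λ.λ.1))) (λ.λ.0)
  [1] (λ.λ.0) (λ.(λ.λ.0) (λ.λ.1))
  [2] λ.0

Term B:
  start: (λ.0 (λ.0 (λ.0)) 0) (λ.λ.0)
  [1] (λ.λ.0) (λ.0 (λ.0)) (λ.λ.0)
  [2] (λ.0) (λ.λ.0)
  [3] λ.λ.0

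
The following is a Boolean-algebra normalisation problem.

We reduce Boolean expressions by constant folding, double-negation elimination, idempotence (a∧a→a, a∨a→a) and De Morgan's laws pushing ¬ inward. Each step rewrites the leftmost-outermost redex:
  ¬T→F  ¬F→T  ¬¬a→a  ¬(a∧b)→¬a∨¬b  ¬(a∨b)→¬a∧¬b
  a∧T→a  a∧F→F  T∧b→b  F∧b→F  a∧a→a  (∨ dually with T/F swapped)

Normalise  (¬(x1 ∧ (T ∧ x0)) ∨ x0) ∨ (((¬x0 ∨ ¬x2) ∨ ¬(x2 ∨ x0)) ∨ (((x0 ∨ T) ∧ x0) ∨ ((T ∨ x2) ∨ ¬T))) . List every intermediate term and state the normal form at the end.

  start: (¬(x1 ∧ (T ∧ x0)) ∨ x0) ∨ (((¬x0 ∨ ¬x2) ∨ ¬(x2 ∨ x0)) ∨ (((x0 ∨ T) ∧ x0) ∨ ((T ∨ x2) ∨ ¬T)))
  [1] ((¬x1 ∨ ¬(T ∧ x0)) ∨ x0) ∨ (((¬x0 ∨ ¬x2) ∨ ¬(x2 ∨ x0)) ∨ (((x0 ∨ T) ∧ x0) ∨ ((T ∨ x2) ∨ ¬T)))
  [2] ((¬x1 ∨ (¬T ∨ ¬x0)) ∨ x0) ∨ (((¬x0 ∨ ¬x2) ∨ ¬(x2 ∨ x0)) ∨ (((x0 ∨ T) ∧ x0) ∨ ((T ∨ x2) ∨ ¬T)))
  [3] ((¬x1 ∨ (F ∨ ¬x0)) ∨ x0) ∨ (((¬x0 ∨ ¬x2) ∨ ¬(x2 ∨ x0)) ∨ (((x0 ∨ T) ∧ x0) ∨ ((T ∨ x2) ∨ ¬T)))
  [4] ((¬x1 ∨ ¬x0) ∨ x0) ∨ (((¬x0 ∨ ¬x2) ∨ ¬(x2 ∨ x0)) ∨ (((x0 ∨ T) ∧ x0) ∨ ((T ∨ x2) ∨ ¬T)))
  [5] ((¬x1 ∨ ¬x0) ∨ x0) ∨ (((¬x0 ∨ ¬x2) ∨ (¬x2 ∧ ¬x0)) ∨ (((x0 ∨ T) ∧ x0) ∨ ((T ∨ x2) ∨ ¬T)))
  [6] ((¬x1 ∨ ¬x0) ∨ x0) ∨ (((¬x0 ∨ ¬x2) ∨ (¬x2 ∧ ¬x0)) ∨ ((T ∧ x0) ∨ ((T ∨ x2) ∨ ¬T)))
  [7] ((¬x1 ∨ ¬x0) ∨ x0) ∨ (((¬x0 ∨ ¬x2) ∨ (¬x2 ∧ ¬x0)) ∨ (x0 ∨ ((T ∨ x2) ∨ ¬T)))
  [8] ((¬x1 ∨ ¬x0) ∨ x0) ∨ (((¬x0 ∨ ¬x2) ∨ (¬x2 ∧ ¬x0)) ∨ (x0 ∨ (T ∨ ¬T)))
  [9] ((¬x1 ∨ ¬x0) ∨ x0) ∨ (((¬x0 ∨ ¬x2) ∨ (¬x2 ∧ ¬x0)) ∨ (x0 ∨ T))
  [10] ((¬x1 ∨ ¬x0) ∨ x0) ∨ (((¬x0 ∨ ¬x2) ∨ (¬x2 ∧ ¬x0)) ∨ T)
  [11] ((¬x1 ∨ ¬x0) ∨ x0) ∨ T
  [12] T

Answer: normal form = T  (in 12 steps)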